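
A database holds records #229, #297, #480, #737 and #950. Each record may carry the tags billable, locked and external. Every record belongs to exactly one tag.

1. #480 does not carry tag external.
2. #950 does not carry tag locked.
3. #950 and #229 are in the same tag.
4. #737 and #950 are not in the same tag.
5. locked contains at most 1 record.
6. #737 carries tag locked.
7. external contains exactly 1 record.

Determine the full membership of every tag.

billable = {#229, #480, #950}; locked = {#737}; external = {#297}

From (1): #480 ∉ external.
From (2): #950 ∉ locked.
From (6): #737 ∈ locked.
(3): #229 matches #950: #229 ∉ locked.
(5): locked already has 1, so the rest are out.
Only one tag left: #480 ∈ billable.
Suppose #229 ∉ billable: no assignment then satisfies all the clues, so #229 ∈ billable.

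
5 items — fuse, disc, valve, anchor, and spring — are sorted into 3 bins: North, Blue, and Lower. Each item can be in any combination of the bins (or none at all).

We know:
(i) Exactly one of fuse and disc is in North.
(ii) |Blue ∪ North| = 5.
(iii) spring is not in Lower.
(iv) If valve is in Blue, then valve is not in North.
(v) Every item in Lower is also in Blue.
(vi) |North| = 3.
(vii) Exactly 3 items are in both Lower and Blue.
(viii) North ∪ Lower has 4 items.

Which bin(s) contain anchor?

anchor: Blue, Lower, North

From (iii): spring ∉ Lower.
Suppose anchor ∉ North: no assignment then satisfies all the clues, so anchor ∈ North.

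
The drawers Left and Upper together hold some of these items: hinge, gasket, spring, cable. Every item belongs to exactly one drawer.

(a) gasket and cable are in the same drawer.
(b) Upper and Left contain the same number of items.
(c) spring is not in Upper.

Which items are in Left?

Left = {hinge, spring}

From (c): spring ∉ Upper.
Only one drawer left: spring ∈ Left.
Suppose hinge ∉ Left: no assignment then satisfies all the clues, so hinge ∈ Left.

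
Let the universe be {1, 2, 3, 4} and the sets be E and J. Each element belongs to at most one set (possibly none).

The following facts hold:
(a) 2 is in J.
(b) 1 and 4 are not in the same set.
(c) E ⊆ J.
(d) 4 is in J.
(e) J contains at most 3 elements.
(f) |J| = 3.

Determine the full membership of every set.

From (a): 2 ∈ J.
From (d): 4 ∈ J.
(b): 1 ∉ J.
(c) contrapositive: 1 ∉ E.
(f): only 3 candidates remain for J, so all are in.

E = {}; J = {2, 3, 4}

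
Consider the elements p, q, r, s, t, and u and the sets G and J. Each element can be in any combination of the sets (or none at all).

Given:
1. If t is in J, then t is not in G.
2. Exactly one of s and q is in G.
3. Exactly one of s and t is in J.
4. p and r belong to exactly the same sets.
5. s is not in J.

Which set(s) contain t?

t: J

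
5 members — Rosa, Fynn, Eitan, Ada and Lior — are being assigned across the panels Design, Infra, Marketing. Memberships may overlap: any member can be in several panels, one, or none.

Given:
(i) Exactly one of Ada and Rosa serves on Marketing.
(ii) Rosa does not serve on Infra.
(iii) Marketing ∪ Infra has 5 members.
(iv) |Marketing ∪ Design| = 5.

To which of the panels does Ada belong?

Ada: Design, Infra

From (ii): Rosa ∉ Infra.
Suppose Ada ∉ Design: no assignment then satisfies all the clues, so Ada ∈ Design.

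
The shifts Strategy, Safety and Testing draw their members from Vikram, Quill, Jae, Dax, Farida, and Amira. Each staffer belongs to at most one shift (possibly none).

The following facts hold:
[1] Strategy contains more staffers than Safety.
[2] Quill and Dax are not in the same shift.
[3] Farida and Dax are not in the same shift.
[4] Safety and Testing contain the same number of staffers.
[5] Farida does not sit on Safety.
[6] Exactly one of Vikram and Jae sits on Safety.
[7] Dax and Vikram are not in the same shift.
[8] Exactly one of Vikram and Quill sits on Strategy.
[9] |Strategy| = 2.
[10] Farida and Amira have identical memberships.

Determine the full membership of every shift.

Strategy = {Jae, Quill}; Safety = {Vikram}; Testing = {Dax}

From (5): Farida ∉ Safety.
(10): Amira matches Farida: Amira ∉ Safety.
Suppose Vikram ∈ Strategy: no assignment then satisfies all the clues, so Vikram ∉ Strategy.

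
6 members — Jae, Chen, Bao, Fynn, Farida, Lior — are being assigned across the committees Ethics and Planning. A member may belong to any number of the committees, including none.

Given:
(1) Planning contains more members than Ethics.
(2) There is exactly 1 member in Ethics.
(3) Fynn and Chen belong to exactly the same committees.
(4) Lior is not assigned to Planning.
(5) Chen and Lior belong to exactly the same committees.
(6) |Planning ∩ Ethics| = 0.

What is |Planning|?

2

From (4): Lior ∉ Planning.
(5): Chen matches Lior: Chen ∉ Planning.
(3): Fynn matches Chen: Fynn ∉ Planning.
Suppose Chen ∈ Ethics: no assignment then satisfies all the clues, so Chen ∉ Ethics.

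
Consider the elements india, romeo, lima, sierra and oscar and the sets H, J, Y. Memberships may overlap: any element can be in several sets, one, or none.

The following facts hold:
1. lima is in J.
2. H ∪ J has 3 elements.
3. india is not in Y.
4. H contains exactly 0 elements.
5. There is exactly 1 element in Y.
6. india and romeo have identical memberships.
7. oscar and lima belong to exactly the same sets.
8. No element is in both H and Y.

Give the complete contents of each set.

H = {}; J = {lima, oscar, sierra}; Y = {sierra}

From (1): lima ∈ J.
From (3): india ∉ Y.
(4): H already has 0, so the rest are out.
(6): romeo matches india: romeo ∉ Y.
(7): oscar matches lima: oscar ∈ J.
Suppose india ∈ J: no assignment then satisfies all the clues, so india ∉ J.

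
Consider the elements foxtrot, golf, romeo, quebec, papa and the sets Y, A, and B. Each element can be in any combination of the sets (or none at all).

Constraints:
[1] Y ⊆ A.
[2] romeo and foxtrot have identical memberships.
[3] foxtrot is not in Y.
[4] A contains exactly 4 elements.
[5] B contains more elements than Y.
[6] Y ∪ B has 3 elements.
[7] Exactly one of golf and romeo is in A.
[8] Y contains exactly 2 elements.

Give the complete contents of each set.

Y = {papa, quebec}; A = {foxtrot, papa, quebec, romeo}; B = {golf, papa, quebec}

From (3): foxtrot ∉ Y.
(2): romeo matches foxtrot: romeo ∉ Y.
Suppose foxtrot ∉ A: no assignment then satisfies all the clues, so foxtrot ∈ A.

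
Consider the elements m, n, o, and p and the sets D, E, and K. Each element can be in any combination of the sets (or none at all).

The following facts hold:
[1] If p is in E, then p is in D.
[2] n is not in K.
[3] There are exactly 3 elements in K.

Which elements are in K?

From (2): n ∉ K.
(3): only 3 candidates remain for K, so all are in.

K = {m, o, p}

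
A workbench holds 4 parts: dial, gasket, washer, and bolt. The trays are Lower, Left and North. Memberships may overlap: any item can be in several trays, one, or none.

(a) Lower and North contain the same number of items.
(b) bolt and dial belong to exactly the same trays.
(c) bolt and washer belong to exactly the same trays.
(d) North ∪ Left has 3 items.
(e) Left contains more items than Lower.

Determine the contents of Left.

Left = {bolt, dial, washer}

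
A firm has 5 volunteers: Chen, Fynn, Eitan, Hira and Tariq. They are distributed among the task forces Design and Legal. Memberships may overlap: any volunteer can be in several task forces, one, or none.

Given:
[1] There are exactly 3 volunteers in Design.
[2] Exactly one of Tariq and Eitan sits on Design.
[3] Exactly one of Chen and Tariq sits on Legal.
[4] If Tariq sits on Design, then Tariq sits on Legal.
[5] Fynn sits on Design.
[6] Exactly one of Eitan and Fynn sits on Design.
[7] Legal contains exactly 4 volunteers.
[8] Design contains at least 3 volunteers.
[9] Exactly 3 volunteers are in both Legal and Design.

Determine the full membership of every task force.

Design = {Fynn, Hira, Tariq}; Legal = {Eitan, Fynn, Hira, Tariq}

From (5): Fynn ∈ Design.
(6) (exactly one): Eitan ∉ Design.
(2) (exactly one): Tariq ∈ Design.
(4): Tariq ∈ Legal.
(3) (exactly one): Chen ∉ Legal.
(7): only 4 candidates remain for Legal, so all are in.
Suppose Chen ∈ Design: no assignment then satisfies all the clues, so Chen ∉ Design.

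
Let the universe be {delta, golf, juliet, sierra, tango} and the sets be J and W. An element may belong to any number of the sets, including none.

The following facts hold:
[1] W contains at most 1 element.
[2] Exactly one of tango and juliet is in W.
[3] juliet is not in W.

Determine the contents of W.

From (3): juliet ∉ W.
(2) (exactly one): tango ∈ W.
(1): W already has 1, so the rest are out.

W = {tango}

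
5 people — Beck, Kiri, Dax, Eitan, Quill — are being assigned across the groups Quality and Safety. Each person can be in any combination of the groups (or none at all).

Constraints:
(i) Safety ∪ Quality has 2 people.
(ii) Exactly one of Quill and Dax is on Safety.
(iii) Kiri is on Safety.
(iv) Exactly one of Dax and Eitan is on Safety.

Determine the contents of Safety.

Safety = {Dax, Kiri}

From (iii): Kiri ∈ Safety.
Suppose Beck ∈ Safety: no assignment then satisfies all the clues, so Beck ∉ Safety.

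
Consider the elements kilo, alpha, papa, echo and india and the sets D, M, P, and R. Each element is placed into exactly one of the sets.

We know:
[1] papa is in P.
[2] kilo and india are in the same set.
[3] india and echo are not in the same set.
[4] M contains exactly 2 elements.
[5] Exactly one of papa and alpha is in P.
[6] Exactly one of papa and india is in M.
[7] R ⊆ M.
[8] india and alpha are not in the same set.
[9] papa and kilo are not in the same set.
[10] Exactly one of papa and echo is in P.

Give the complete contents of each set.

From (1): papa ∈ P.
(5) (exactly one): alpha ∉ P.
(6) (exactly one): india ∈ M.
(8): alpha ∉ M.
(9): kilo ∉ P.
(10) (exactly one): echo ∉ P.
(2): kilo matches india: kilo ∉ D.
(2): kilo matches india: kilo ∈ M.
(3): echo ∉ M.
(7) contrapositive: alpha ∉ R.
(7) contrapositive: echo ∉ R.
Only one set left: echo ∈ D.

D = {alpha, echo}; M = {india, kilo}; P = {papa}; R = {}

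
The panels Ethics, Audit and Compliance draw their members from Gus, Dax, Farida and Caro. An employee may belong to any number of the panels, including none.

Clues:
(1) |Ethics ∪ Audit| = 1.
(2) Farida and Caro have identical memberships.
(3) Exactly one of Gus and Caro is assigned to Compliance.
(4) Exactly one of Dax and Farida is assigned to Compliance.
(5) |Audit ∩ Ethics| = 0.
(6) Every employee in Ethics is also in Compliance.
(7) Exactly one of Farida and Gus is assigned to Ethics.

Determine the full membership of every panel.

Ethics = {Gus}; Audit = {}; Compliance = {Dax, Gus}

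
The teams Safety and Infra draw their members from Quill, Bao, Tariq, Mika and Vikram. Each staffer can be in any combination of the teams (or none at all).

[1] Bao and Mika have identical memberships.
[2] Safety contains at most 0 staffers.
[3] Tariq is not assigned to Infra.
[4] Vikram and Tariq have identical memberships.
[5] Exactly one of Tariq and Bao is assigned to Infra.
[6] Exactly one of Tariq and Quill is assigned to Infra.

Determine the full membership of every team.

Safety = {}; Infra = {Bao, Mika, Quill}

From (3): Tariq ∉ Infra.
(2): Safety already has 0, so the rest are out.
(4): Vikram matches Tariq: Vikram ∉ Infra.
(5) (exactly one): Bao ∈ Infra.
(6) (exactly one): Quill ∈ Infra.
(1): Mika matches Bao: Mika ∈ Infra.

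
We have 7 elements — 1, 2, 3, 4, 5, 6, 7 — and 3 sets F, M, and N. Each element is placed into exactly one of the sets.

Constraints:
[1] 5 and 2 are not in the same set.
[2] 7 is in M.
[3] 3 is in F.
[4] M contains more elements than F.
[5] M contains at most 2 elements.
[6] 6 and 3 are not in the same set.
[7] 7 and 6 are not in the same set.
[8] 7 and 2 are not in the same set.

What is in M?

M = {5, 7}

From (2): 7 ∈ M.
From (3): 3 ∈ F.
(6): 6 ∉ F.
(7): 6 ∉ M.
(8): 2 ∉ M.
Only one set left: 6 ∈ N.
Suppose 1 ∈ M: no assignment then satisfies all the clues, so 1 ∉ M.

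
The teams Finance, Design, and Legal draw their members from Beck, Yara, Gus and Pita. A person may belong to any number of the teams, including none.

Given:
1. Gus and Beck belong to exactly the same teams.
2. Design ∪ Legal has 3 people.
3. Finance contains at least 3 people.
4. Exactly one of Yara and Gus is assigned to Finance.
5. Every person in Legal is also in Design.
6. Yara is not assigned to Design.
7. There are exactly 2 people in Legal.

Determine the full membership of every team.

Finance = {Beck, Gus, Pita}; Design = {Beck, Gus, Pita}; Legal = {Beck, Gus}

From (6): Yara ∉ Design.
(5) contrapositive: Yara ∉ Legal.
Suppose Beck ∉ Finance: no assignment then satisfies all the clues, so Beck ∈ Finance.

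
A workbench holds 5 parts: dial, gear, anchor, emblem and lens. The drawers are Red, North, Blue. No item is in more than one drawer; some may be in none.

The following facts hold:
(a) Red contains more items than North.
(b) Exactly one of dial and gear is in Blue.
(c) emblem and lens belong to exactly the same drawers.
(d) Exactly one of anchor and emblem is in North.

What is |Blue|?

1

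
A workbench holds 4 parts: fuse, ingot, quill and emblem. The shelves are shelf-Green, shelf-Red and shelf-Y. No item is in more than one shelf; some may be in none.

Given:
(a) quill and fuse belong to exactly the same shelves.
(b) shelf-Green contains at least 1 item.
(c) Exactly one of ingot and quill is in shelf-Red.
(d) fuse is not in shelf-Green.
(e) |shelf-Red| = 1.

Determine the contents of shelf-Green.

shelf-Green = {emblem}

From (d): fuse ∉ shelf-Green.
(a): quill matches fuse: quill ∉ shelf-Green.
Suppose ingot ∈ shelf-Green: no assignment then satisfies all the clues, so ingot ∉ shelf-Green.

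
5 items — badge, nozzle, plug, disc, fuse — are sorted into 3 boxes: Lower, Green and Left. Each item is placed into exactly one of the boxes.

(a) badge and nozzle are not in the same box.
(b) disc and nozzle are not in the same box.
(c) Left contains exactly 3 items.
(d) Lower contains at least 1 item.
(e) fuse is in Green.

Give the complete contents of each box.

Lower = {nozzle}; Green = {fuse}; Left = {badge, disc, plug}

From (e): fuse ∈ Green.
Suppose badge ∈ Lower: no assignment then satisfies all the clues, so badge ∉ Lower.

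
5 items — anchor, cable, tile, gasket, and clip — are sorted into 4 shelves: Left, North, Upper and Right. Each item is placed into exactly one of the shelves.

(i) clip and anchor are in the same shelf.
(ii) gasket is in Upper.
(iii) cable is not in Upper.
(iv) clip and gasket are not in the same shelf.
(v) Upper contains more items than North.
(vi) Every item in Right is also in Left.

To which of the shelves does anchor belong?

From (ii): gasket ∈ Upper.
From (iii): cable ∉ Upper.
(iv): clip ∉ Upper.
(i): anchor matches clip: anchor ∉ Upper.
Suppose anchor ∉ Left: no assignment then satisfies all the clues, so anchor ∈ Left.

anchor: Left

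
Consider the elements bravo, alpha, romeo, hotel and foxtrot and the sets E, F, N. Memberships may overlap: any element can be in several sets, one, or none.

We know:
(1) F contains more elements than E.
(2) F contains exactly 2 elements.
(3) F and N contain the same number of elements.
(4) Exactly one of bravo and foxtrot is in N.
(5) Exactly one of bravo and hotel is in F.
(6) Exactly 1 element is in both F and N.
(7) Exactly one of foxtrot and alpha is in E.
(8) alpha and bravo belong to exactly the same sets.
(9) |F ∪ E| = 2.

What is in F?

F = {foxtrot, hotel}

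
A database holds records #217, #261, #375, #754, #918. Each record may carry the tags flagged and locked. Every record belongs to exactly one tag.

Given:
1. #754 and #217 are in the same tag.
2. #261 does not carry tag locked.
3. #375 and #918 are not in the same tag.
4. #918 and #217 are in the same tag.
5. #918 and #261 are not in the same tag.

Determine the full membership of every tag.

flagged = {#261, #375}; locked = {#217, #754, #918}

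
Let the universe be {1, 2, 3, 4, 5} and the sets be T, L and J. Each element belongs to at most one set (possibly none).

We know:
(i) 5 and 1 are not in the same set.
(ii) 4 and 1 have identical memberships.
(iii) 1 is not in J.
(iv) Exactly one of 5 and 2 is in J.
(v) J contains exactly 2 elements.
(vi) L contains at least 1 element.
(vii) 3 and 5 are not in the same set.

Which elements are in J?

J = {2, 3}

From (iii): 1 ∉ J.
(ii): 4 matches 1: 4 ∉ J.
Suppose 2 ∉ J: no assignment then satisfies all the clues, so 2 ∈ J.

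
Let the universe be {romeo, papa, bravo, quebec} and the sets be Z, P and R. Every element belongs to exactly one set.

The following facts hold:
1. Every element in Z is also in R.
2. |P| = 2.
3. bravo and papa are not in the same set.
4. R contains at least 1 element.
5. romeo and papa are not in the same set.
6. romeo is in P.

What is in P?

P = {bravo, romeo}

From (6): romeo ∈ P.
(5): papa ∉ P.
Suppose bravo ∉ P: no assignment then satisfies all the clues, so bravo ∈ P.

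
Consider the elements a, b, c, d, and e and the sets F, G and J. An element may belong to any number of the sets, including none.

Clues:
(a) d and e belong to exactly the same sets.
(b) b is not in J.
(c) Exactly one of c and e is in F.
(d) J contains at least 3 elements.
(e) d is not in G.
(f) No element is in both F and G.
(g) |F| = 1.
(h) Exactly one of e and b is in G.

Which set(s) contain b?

From (b): b ∉ J.
From (e): d ∉ G.
(a): e matches d: e ∉ G.
(h) (exactly one): b ∈ G.
(f) (disjoint): b ∉ F.

b: G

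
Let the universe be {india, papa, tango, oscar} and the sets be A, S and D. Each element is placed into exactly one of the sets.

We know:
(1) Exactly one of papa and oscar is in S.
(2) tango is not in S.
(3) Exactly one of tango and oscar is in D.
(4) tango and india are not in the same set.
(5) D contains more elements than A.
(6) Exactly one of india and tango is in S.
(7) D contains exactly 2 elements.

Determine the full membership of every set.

A = {}; S = {india, oscar}; D = {papa, tango}

From (2): tango ∉ S.
(6) (exactly one): india ∈ S.
Suppose papa ∈ A: no assignment then satisfies all the clues, so papa ∉ A.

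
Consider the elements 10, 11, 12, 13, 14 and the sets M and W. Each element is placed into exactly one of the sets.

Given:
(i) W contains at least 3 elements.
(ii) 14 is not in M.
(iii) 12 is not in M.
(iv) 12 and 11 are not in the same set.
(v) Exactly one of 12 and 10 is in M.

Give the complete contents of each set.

From (ii): 14 ∉ M.
From (iii): 12 ∉ M.
(v) (exactly one): 10 ∈ M.
Only one set left: 12 ∈ W.
Only one set left: 14 ∈ W.
(iv): 11 ∉ W.
Only one set left: 11 ∈ M.
(i): only 3 candidates remain for W, so all are in.

M = {10, 11}; W = {12, 13, 14}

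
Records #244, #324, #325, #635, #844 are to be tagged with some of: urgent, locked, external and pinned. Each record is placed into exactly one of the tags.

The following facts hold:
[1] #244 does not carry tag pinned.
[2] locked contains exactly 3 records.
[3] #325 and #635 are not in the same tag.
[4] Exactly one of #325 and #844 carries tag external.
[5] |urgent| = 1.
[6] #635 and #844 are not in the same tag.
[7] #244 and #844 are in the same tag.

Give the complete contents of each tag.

urgent = {#635}; locked = {#244, #324, #844}; external = {#325}; pinned = {}

From (1): #244 ∉ pinned.
(7): #844 matches #244: #844 ∉ pinned.
Suppose #244 ∈ urgent: no assignment then satisfies all the clues, so #244 ∉ urgent.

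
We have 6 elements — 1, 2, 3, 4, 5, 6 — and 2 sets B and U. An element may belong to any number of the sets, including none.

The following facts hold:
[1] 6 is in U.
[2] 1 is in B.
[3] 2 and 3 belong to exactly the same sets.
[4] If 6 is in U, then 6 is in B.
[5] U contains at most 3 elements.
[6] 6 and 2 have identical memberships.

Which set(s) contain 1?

From (1): 6 ∈ U.
From (2): 1 ∈ B.
(4): 6 ∈ B.
(6): 2 matches 6: 2 ∈ B.
(6): 2 matches 6: 2 ∈ U.
(3): 3 matches 2: 3 ∈ B.
(3): 3 matches 2: 3 ∈ U.
(5): U already has 3, so the rest are out.

1: B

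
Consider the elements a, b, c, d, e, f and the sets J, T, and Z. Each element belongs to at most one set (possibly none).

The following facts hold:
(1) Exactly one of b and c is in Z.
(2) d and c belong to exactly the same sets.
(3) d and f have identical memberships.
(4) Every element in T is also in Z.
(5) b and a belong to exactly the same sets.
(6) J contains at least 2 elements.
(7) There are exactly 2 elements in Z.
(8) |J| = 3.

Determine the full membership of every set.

J = {c, d, f}; T = {}; Z = {a, b}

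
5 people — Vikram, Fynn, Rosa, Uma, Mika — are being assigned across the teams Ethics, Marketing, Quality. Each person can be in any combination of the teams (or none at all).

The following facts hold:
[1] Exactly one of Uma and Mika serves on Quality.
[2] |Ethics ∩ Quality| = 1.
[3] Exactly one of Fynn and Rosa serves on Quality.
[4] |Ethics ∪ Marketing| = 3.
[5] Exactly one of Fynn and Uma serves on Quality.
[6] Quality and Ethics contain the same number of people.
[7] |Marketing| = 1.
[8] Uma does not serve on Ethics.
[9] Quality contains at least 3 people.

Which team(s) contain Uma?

Uma: Quality

From (8): Uma ∉ Ethics.
Suppose Uma ∈ Marketing: no assignment then satisfies all the clues, so Uma ∉ Marketing.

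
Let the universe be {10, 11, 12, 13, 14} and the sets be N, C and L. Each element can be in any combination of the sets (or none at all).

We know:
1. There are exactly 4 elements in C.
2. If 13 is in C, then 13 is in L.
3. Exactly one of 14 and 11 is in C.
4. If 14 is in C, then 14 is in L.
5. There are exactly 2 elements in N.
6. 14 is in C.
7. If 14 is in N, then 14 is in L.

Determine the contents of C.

C = {10, 12, 13, 14}

From (6): 14 ∈ C.
(3) (exactly one): 11 ∉ C.
(4): 14 ∈ L.
(1): only 4 candidates remain for C, so all are in.
(2): 13 ∈ L.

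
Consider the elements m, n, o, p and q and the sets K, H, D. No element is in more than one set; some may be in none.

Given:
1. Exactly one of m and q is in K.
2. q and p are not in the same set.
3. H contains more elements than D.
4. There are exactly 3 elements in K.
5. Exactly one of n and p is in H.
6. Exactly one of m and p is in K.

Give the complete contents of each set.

K = {m, n, o}; H = {p}; D = {}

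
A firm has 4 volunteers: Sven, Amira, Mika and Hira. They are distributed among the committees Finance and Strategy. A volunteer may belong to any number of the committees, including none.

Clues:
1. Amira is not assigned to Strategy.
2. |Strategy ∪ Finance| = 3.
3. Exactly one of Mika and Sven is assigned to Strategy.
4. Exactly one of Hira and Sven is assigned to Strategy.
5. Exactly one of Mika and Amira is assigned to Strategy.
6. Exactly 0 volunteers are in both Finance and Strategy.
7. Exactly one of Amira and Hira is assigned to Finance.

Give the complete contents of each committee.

Finance = {Amira}; Strategy = {Hira, Mika}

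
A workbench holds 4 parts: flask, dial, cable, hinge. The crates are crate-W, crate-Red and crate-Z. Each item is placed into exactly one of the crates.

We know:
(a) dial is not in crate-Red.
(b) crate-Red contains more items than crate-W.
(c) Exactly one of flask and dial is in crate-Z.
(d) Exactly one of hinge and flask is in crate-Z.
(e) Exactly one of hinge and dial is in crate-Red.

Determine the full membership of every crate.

crate-W = {dial}; crate-Red = {cable, hinge}; crate-Z = {flask}

From (a): dial ∉ crate-Red.
(e) (exactly one): hinge ∈ crate-Red.
(d) (exactly one): flask ∈ crate-Z.
(c) (exactly one): dial ∉ crate-Z.
Only one crate left: dial ∈ crate-W.
Suppose cable ∈ crate-W: no assignment then satisfies all the clues, so cable ∉ crate-W.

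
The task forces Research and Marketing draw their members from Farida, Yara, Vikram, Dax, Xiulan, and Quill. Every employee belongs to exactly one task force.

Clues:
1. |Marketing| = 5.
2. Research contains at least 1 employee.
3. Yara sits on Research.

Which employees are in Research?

From (3): Yara ∈ Research.
(1): only 5 candidates remain for Marketing, so all are in.

Research = {Yara}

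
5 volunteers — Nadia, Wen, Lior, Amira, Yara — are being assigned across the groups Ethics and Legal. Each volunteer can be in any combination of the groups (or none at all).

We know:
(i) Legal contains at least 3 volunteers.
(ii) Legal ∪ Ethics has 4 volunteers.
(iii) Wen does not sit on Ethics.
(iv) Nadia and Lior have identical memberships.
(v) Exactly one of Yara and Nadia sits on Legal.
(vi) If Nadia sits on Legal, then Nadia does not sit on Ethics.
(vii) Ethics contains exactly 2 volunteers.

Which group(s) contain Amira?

Amira: Ethics, Legal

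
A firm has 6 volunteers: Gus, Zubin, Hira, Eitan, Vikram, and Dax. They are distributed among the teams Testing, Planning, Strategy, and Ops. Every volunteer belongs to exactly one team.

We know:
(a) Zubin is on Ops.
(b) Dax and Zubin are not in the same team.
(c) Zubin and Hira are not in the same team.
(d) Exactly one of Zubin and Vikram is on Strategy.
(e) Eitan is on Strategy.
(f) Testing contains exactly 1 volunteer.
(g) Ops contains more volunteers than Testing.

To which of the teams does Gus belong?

Gus: Ops

From (a): Zubin ∈ Ops.
From (e): Eitan ∈ Strategy.
(b): Dax ∉ Ops.
(c): Hira ∉ Ops.
(d) (exactly one): Vikram ∈ Strategy.
Suppose Gus ∈ Testing: no assignment then satisfies all the clues, so Gus ∉ Testing.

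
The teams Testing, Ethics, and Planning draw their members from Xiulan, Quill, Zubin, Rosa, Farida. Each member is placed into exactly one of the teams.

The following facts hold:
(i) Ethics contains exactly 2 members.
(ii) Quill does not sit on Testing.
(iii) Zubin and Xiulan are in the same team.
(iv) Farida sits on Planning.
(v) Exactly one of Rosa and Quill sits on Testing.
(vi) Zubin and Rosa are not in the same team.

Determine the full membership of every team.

Testing = {Rosa}; Ethics = {Xiulan, Zubin}; Planning = {Farida, Quill}

From (ii): Quill ∉ Testing.
From (iv): Farida ∈ Planning.
(v) (exactly one): Rosa ∈ Testing.
(vi): Zubin ∉ Testing.
(iii): Xiulan matches Zubin: Xiulan ∉ Testing.
Suppose Xiulan ∉ Ethics: no assignment then satisfies all the clues, so Xiulan ∈ Ethics.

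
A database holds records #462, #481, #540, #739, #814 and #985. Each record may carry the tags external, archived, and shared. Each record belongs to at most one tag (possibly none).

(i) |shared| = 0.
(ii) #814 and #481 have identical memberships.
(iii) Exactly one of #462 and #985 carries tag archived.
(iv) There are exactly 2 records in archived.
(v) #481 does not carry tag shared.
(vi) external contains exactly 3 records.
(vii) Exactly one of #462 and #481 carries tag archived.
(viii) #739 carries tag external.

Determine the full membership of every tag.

external = {#481, #739, #814}; archived = {#462, #540}; shared = {}

From (v): #481 ∉ shared.
From (viii): #739 ∈ external.
(i): shared already has 0, so the rest are out.
Suppose #462 ∈ external: no assignment then satisfies all the clues, so #462 ∉ external.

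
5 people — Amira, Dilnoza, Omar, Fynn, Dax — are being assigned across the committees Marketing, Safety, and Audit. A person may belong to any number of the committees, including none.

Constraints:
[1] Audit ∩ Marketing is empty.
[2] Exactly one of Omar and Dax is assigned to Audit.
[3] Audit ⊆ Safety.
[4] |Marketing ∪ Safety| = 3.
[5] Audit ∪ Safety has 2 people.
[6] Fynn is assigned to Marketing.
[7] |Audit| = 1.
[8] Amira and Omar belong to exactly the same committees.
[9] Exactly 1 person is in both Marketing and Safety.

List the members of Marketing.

Marketing = {Dilnoza, Fynn}

From (6): Fynn ∈ Marketing.
(1) (disjoint): Fynn ∉ Audit.
Suppose Amira ∈ Marketing: no assignment then satisfies all the clues, so Amira ∉ Marketing.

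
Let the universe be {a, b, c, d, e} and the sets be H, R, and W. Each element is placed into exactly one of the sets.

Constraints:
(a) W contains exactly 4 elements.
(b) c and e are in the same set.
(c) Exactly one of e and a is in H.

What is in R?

R = {}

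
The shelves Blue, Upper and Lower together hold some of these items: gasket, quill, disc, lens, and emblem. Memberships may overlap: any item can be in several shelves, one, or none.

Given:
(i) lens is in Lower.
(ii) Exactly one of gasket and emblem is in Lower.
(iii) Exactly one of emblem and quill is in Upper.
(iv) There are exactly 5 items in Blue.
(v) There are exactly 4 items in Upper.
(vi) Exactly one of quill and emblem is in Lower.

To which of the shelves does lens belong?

From (i): lens ∈ Lower.
(iv): only 5 candidates remain for Blue, so all are in.
Suppose lens ∉ Upper: no assignment then satisfies all the clues, so lens ∈ Upper.

lens: Blue, Lower, Upper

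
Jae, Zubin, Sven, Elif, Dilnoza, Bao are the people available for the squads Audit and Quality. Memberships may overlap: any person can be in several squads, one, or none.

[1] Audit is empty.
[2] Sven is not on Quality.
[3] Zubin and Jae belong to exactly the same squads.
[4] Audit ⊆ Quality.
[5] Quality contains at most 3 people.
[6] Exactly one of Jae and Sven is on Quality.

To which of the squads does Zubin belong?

Zubin: Quality

From (2): Sven ∉ Quality.
(1): Audit already has 0, so the rest are out.
(6) (exactly one): Jae ∈ Quality.
(3): Zubin matches Jae: Zubin ∈ Quality.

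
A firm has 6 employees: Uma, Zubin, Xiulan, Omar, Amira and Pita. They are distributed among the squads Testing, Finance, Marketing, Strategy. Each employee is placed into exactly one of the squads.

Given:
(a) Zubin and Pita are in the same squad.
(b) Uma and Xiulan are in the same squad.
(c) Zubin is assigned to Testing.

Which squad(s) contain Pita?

Pita: Testing

From (c): Zubin ∈ Testing.
(a): Pita matches Zubin: Pita ∈ Testing.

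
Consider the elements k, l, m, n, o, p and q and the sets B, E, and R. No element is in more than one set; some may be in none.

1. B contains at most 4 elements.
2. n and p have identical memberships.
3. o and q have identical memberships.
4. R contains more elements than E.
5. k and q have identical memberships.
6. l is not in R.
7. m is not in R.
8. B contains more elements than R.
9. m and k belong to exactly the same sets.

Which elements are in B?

B = {k, m, o, q}

From (6): l ∉ R.
From (7): m ∉ R.
(9): k matches m: k ∉ R.
(5): q matches k: q ∉ R.
(3): o matches q: o ∉ R.
Suppose k ∉ B: no assignment then satisfies all the clues, so k ∈ B.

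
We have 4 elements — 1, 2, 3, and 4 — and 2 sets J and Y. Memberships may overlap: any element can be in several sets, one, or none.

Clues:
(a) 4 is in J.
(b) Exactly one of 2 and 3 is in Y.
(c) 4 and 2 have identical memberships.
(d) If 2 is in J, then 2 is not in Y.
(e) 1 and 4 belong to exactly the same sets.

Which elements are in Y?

From (a): 4 ∈ J.
(c): 2 matches 4: 2 ∈ J.
(d): 2 ∉ Y.
(e): 1 matches 4: 1 ∈ J.
(b) (exactly one): 3 ∈ Y.
(c): 4 matches 2: 4 ∉ Y.
(e): 1 matches 4: 1 ∉ Y.

Y = {3}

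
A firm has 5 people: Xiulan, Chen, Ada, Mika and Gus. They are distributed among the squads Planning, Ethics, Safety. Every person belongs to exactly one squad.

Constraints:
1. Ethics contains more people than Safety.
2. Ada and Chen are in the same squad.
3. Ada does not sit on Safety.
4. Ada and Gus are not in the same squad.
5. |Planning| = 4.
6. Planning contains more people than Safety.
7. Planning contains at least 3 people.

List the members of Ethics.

Ethics = {Gus}

From (3): Ada ∉ Safety.
(2): Chen matches Ada: Chen ∉ Safety.
Suppose Xiulan ∈ Ethics: no assignment then satisfies all the clues, so Xiulan ∉ Ethics.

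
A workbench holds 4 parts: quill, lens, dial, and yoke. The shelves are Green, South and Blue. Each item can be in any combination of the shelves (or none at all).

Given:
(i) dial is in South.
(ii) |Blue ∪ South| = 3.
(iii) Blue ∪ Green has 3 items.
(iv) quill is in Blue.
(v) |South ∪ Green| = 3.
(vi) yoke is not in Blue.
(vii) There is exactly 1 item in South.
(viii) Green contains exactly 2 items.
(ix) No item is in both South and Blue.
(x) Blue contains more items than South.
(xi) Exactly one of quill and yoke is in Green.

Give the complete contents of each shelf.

Green = {lens, yoke}; South = {dial}; Blue = {lens, quill}

From (i): dial ∈ South.
From (iv): quill ∈ Blue.
From (vi): yoke ∉ Blue.
(vii): South already has 1, so the rest are out.
(ix) (disjoint): dial ∉ Blue.
Suppose quill ∈ Green: no assignment then satisfies all the clues, so quill ∉ Green.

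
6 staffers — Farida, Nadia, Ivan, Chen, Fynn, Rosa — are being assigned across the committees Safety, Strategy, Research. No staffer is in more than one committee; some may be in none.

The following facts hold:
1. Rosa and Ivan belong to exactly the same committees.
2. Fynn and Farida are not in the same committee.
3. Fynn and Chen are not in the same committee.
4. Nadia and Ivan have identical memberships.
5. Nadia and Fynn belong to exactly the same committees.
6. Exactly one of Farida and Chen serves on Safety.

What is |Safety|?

1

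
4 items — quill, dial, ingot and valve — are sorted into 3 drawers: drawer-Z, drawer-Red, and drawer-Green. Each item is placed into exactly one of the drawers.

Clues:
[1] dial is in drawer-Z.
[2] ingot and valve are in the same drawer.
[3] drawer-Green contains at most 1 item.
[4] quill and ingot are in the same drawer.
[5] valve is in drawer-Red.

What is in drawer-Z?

drawer-Z = {dial}

From (1): dial ∈ drawer-Z.
From (5): valve ∈ drawer-Red.
(2): ingot matches valve: ingot ∉ drawer-Z.
(2): ingot matches valve: ingot ∈ drawer-Red.
(4): quill matches ingot: quill ∉ drawer-Z.
(4): quill matches ingot: quill ∈ drawer-Red.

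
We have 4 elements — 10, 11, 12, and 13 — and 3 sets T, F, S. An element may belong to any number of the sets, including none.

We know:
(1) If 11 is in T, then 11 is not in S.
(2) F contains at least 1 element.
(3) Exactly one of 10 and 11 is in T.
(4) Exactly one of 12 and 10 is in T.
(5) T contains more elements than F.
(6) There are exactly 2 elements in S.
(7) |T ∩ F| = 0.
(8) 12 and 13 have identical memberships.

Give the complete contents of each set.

T = {11, 12, 13}; F = {10}; S = {12, 13}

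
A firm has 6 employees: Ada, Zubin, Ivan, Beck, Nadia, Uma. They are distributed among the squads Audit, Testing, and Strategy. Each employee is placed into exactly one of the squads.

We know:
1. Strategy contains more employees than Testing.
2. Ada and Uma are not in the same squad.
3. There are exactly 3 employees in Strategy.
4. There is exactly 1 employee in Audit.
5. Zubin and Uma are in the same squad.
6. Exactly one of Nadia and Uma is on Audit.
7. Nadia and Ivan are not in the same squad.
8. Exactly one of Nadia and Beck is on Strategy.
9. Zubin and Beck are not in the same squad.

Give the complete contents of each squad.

Audit = {Nadia}; Testing = {Uma, Zubin}; Strategy = {Ada, Beck, Ivan}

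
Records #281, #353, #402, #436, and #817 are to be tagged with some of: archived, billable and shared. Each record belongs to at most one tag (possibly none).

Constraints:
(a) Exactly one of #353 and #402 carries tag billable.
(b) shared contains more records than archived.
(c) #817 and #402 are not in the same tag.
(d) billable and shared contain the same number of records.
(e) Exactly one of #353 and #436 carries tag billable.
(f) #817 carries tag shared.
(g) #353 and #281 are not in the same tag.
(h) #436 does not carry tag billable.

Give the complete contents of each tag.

archived = {}; billable = {#353}; shared = {#817}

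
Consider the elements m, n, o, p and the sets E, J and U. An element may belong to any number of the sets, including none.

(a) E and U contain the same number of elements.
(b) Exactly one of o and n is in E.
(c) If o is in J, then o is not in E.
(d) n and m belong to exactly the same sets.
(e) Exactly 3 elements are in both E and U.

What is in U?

U = {m, n, p}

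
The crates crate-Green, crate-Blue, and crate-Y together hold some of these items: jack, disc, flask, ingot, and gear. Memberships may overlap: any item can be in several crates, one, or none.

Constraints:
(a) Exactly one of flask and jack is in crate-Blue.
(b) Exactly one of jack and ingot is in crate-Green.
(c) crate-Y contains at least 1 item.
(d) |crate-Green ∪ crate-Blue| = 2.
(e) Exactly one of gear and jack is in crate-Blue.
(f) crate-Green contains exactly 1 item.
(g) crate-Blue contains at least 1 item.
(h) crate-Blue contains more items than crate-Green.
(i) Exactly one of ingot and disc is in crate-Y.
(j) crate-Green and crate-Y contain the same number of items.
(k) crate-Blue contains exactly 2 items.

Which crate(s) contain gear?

gear: none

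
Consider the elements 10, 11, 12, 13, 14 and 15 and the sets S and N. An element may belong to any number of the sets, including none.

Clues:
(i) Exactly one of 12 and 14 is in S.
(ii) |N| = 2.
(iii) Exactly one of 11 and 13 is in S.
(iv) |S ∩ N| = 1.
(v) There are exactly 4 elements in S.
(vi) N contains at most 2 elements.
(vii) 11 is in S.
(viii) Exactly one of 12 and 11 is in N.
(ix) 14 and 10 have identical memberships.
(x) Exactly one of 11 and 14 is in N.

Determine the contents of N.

From (vii): 11 ∈ S.
(iii) (exactly one): 13 ∉ S.
Suppose 10 ∈ N: no assignment then satisfies all the clues, so 10 ∉ N.

N = {11, 13}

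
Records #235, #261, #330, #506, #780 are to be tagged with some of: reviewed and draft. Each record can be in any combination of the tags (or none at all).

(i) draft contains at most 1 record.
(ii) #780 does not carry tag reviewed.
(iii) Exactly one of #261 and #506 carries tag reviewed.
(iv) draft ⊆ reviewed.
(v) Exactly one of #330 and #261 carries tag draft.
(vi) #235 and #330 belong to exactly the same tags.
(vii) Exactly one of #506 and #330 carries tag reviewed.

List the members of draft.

draft = {#261}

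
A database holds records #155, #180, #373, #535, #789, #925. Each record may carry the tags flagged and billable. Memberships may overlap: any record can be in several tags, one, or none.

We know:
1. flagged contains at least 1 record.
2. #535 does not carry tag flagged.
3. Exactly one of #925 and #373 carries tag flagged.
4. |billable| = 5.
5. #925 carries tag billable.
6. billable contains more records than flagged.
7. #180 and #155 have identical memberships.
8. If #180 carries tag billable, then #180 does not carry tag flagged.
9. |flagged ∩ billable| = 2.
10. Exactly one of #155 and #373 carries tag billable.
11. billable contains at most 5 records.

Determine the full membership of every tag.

From (2): #535 ∉ flagged.
From (5): #925 ∈ billable.
Suppose #155 ∈ flagged: no assignment then satisfies all the clues, so #155 ∉ flagged.

flagged = {#789, #925}; billable = {#155, #180, #535, #789, #925}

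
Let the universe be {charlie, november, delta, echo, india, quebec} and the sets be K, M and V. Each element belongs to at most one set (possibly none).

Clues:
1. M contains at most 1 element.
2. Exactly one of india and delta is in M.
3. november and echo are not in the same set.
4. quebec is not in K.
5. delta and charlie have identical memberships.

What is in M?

M = {india}

From (4): quebec ∉ K.
Suppose charlie ∈ M: no assignment then satisfies all the clues, so charlie ∉ M.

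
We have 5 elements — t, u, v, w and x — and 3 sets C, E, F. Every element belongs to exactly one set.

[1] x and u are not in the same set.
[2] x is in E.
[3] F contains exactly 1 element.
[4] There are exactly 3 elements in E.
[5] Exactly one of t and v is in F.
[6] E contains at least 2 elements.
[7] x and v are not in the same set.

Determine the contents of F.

F = {v}

From (2): x ∈ E.
(1): u ∉ E.
(7): v ∉ E.
(4): only 3 candidates remain for E, so all are in.
(5) (exactly one): v ∈ F.
(3): F already has 1, so the rest are out.
Only one set left: u ∈ C.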